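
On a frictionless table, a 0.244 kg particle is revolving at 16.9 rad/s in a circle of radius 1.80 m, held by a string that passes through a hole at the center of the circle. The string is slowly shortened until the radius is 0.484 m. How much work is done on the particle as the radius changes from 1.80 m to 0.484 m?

W ≈ 1450 J

No torque about the axis ⇒ m r₁² ω₁ = m r₂² ω₂.
ω₂ = ω₁ (r₁/r₂)² = (16.9)(1.80/0.484)² = 233.7 rad/s.
W = ΔKE = ½m(v₂² − v₁²) = 1449 J.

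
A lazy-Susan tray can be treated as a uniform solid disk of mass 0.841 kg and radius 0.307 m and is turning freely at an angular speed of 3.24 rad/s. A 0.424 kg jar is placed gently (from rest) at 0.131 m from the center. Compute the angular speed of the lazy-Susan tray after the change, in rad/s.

The added mass arrives with no angular momentum about the center, and any external torque about the center is negligible, so the system's angular momentum is conserved.
I_p = ½(0.841)(0.307)² = 0.03963 kg·m².
Added inertia Σmr² = (0.424)(0.131)² = 0.007276 kg·m²; I_f = 0.03963 + 0.007276 = 0.04691 kg·m².
ω_f = I_p ω_i / I_f = (0.03963)(3.24) / 0.04691 = 2.737 rad/s.

ω_f ≈ 2.74 rad/s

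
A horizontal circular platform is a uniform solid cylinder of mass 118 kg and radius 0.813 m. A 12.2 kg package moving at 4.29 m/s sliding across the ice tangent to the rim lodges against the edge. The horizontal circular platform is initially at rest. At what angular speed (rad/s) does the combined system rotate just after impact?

|ω_f| ≈ 0.904 rad/s

About the central axle the impulsive forces during the collision are internal, so angular momentum about that axis is conserved.
I_p = ½(118)(0.813)² = 39.00 kg·m². Taking the sense of the package's angular momentum as positive, L_{package} = m v R = (12.2)(4.29)(0.813) = 42.55 kg·m²/s.
L_i = 0 + 42.55 = 42.55 kg·m²/s.
After sticking, I_f = I_p + m R² = 39.00 + (12.2)(0.813)² = 47.06 kg·m².
ω_f = L_i / I_f = 42.55 / 47.06 = 0.9042 rad/s.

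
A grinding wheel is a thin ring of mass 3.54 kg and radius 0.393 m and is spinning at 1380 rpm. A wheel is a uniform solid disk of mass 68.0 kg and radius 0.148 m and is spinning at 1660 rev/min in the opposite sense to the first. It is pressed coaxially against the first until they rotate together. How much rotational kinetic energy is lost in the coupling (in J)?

No external torque acts about the common axis, so total angular momentum is conserved.
Moments of inertia: I_A = (3.54)(0.393)² = 0.5467 kg·m²; I_B = ½(68.0)(0.148)² = 0.7447 kg·m².
Taking A's sense as positive: L = (0.5467)(1380) − (0.7447)(1660) = -481.7 kg·m²·rpm.
Combined I = 0.5467 + 0.7447 = 1.291 kg·m².
ω_f = L / I = -481.7 / 1.291 = -373.0 rpm.
KE_i = ½ΣIω² = 16960 J; KE_f = ½(1.291)(39.06)² = 985.3 J.

ΔKE lost ≈ 16000 J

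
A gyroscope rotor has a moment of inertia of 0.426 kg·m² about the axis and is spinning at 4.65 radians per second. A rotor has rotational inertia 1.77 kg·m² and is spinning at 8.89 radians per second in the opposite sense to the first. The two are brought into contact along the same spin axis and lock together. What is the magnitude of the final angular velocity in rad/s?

|ω_f| ≈ 6.26 rad/s

The coupling torques are internal; angular momentum about the shared axis is conserved.
Taking A's sense as positive: L = (0.4260)(4.65) − (1.770)(8.89) = -13.75 kg·m²·rad/s.
Combined I = 0.4260 + 1.770 = 2.196 kg·m².
ω_f = L / I = -13.75 / 2.196 = -6.263 rad/s.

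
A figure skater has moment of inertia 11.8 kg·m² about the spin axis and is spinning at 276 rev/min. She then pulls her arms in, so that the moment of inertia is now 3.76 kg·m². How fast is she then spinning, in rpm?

ω₂ ≈ 866 rpm

Angular momentum about the spin axis is conserved since the torque about it is zero.
ω₂ = I₁ω₁ / I₂ = (11.80)(276 rpm) / (3.760) = 866.2 rpm.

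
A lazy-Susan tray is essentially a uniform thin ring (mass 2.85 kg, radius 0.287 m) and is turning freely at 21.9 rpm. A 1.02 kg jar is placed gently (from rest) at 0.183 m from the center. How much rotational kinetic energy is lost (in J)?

The added mass arrives with no angular momentum about the center, and any external torque about the center is negligible, so the system's angular momentum is conserved.
I_p = (2.85)(0.287)² = 0.2348 kg·m².
Added inertia Σmr² = (1.02)(0.183)² = 0.03416 kg·m²; I_f = 0.2348 + 0.03416 = 0.2689 kg·m².
ω_f = I_p ω_i / I_f = (0.2348)(21.9) / 0.2689 = 19.12 rpm.
KE_i = ½(0.2348)(2.293 rad/s)² = 0.6173 J; KE_f = ½(0.2689)(2.002)² = 0.5389 J.

energy lost ≈ 0.0784 J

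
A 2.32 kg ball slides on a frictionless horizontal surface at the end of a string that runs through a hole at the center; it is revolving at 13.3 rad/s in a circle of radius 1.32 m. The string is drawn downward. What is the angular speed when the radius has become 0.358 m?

ω₂ ≈ 181 rad/s

The constraining force is radial, so m r² ω about the center is conserved.
ω₂ = ω₁ (r₁/r₂)² = (13.3)(1.32/0.358)² = 180.8 rad/s.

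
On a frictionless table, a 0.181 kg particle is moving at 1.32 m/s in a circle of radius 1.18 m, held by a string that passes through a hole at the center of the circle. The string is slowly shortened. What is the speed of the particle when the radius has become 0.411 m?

Central (radial) force ⇒ zero torque about the center ⇒ m v r is constant.
v₂ = v₁ r₁ / r₂ = (1.32)(1.18) / (0.411) = 3.790 m/s.

v₂ ≈ 3.79 m/s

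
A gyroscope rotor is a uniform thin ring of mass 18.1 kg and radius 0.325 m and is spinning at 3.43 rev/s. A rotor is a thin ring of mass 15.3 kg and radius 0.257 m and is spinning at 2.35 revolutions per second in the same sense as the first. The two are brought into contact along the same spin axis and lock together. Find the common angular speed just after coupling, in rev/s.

No external torque acts about the common axis, so total angular momentum is conserved.
Moments of inertia: I_A = (18.1)(0.325)² = 1.912 kg·m²; I_B = (15.3)(0.257)² = 1.011 kg·m².
Taking A's sense as positive: L = (1.912)(3.43) + (1.011)(2.35) = 8.932 kg·m²·rev/s.
Combined I = 1.912 + 1.011 = 2.922 kg·m².
ω_f = L / I = 8.932 / 2.922 = 3.057 rev/s.

|ω_f| ≈ 3.06 rev/s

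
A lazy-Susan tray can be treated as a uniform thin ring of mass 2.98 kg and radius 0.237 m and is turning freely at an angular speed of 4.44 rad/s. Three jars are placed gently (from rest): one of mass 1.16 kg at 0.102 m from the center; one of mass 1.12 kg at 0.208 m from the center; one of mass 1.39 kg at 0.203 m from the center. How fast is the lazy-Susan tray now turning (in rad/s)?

ω_f ≈ 2.61 rad/s

No external torque acts about the center; L_before = L_after.
I_p = (2.98)(0.237)² = 0.1674 kg·m².
Added inertia Σmr² = (1.16)(0.102)² + (1.12)(0.208)² + (1.39)(0.203)² = 0.1178 kg·m²; I_f = 0.1674 + 0.1178 = 0.2852 kg·m².
ω_f = I_p ω_i / I_f = (0.1674)(4.44) / 0.2852 = 2.606 rad/s.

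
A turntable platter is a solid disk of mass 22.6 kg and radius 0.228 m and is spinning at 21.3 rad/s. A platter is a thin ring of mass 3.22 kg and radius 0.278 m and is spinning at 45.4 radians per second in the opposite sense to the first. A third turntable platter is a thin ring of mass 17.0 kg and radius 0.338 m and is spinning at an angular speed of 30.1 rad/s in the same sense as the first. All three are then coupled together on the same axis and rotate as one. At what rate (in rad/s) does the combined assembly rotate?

No external torque acts about the common axis, so total angular momentum is conserved.
Moments of inertia: I_A = ½(22.6)(0.228)² = 0.5874 kg·m²; I_B = (3.22)(0.278)² = 0.2489 kg·m²; I_C = (17.0)(0.338)² = 1.942 kg·m².
Taking A's sense as positive: L = (0.5874)(21.3) − (0.2489)(45.4) + (1.942)(30.1) = 59.67 kg·m²·rad/s.
Combined I = 0.5874 + 0.2489 + 1.942 = 2.778 kg·m².
ω_f = L / I = 59.67 / 2.778 = 21.48 rad/s.

|ω_f| ≈ 21.5 rad/s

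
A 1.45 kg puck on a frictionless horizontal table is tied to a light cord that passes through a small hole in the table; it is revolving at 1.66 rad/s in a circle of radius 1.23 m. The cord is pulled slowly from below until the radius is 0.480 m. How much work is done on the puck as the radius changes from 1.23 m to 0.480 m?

W ≈ 16.8 J

The constraining force is radial, so m r² ω about the center is conserved.
ω₂ = ω₁ (r₁/r₂)² = (1.66)(1.23/0.480)² = 10.90 rad/s.
W = ΔKE = ½m(v₂² − v₁²) = 16.82 J.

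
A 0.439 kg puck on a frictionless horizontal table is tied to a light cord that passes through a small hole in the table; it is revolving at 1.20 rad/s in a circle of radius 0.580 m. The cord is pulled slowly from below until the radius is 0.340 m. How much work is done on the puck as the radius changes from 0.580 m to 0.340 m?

W ≈ 0.203 J

No torque about the axis ⇒ m r₁² ω₁ = m r₂² ω₂.
ω₂ = ω₁ (r₁/r₂)² = (1.20)(0.580/0.340)² = 3.492 rad/s.
W = ΔKE = ½m(v₂² − v₁²) = 0.2031 J.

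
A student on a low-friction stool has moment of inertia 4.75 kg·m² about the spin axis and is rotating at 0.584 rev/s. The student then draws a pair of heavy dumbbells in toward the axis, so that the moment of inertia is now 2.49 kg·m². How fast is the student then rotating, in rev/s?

ω₂ ≈ 1.11 rev/s

Angular momentum about the spin axis is conserved since the torque about it is zero.
ω₂ = I₁ω₁ / I₂ = (4.750)(0.584 rev/s) / (2.490) = 1.114 rev/s.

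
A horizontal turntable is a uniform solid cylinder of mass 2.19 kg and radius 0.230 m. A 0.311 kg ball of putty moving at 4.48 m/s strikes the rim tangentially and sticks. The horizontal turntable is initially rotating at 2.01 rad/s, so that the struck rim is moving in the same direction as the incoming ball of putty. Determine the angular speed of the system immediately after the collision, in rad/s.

About the axle the impulsive forces during the collision are internal, so angular momentum about that axis is conserved.
I_p = ½(2.19)(0.230)² = 0.05793 kg·m². Taking the sense of the ball of putty's angular momentum as positive, L_{ball} = m v R = (0.311)(4.48)(0.230) = 0.3205 kg·m²/s.
L_i = +I_p ω_p + m v R = +(0.05793)(2.01) + 0.3205 = 0.4369 kg·m²/s.
After sticking, I_f = I_p + m R² = 0.05793 + (0.311)(0.230)² = 0.07438 kg·m².
ω_f = L_i / I_f = 0.4369 / 0.07438 = 5.874 rad/s.

|ω_f| ≈ 5.87 rad/s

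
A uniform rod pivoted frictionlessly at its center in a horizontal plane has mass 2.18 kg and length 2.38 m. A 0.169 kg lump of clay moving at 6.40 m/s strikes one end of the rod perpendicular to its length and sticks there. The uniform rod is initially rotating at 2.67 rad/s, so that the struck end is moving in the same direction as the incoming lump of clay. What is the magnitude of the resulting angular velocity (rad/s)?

The axle reaction passes through the pivot and exerts no torque about it; angular momentum about the pivot is conserved through the impact.
I_p = (1/12)(2.18)(2.38)² = 1.029 kg·m². Taking the sense of the lump of clay's angular momentum as positive, L_{lump} = m v R = (0.169)(6.40)(2.38/2) = 1.287 kg·m²/s.
L_i = +I_p ω_p + m v R = +(1.029)(2.67) + 1.287 = 4.035 kg·m²/s.
After sticking, I_f = I_p + m R² = 1.029 + (0.169)(2.38/2)² = 1.268 kg·m².
ω_f = L_i / I_f = 4.035 / 1.268 = 3.181 rad/s.

|ω_f| ≈ 3.18 rad/s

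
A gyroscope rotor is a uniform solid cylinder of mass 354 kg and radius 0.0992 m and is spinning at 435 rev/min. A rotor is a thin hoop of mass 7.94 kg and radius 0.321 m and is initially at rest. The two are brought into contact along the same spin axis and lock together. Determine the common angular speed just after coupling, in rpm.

|ω_f| ≈ 296 rpm

The coupling torques are internal; angular momentum about the shared axis is conserved.
Moments of inertia: I_A = ½(354)(0.0992)² = 1.742 kg·m²; I_B = (7.94)(0.321)² = 0.8181 kg·m².
Taking A's sense as positive: L = (1.742)(435) = 757.7 kg·m²·rpm.
Combined I = 1.742 + 0.8181 = 2.560 kg·m².
ω_f = L / I = 757.7 / 2.560 = 296.0 rpm.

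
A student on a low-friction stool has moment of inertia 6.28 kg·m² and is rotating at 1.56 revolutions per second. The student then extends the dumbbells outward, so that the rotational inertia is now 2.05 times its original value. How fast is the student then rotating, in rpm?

ω₂ ≈ 45.7 rpm

No external torque acts about the spin axis, so angular momentum is conserved.
I₂ = 2.05 × 6.28 = 12.87 kg·m².
ω₂ = I₁ω₁ / I₂ = (6.280)(1.56 rev/s) / (12.87) = 0.7610 rev/s = 45.66 rpm.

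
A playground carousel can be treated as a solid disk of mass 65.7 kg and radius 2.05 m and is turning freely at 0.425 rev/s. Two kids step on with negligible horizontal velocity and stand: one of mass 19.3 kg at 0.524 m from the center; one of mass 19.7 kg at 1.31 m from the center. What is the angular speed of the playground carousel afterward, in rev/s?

The added mass arrives with no angular momentum about the center, and any external torque about the center is negligible, so the system's angular momentum is conserved.
I_p = ½(65.7)(2.05)² = 138.1 kg·m².
Added inertia Σmr² = (19.3)(0.524)² + (19.7)(1.31)² = 39.11 kg·m²; I_f = 138.1 + 39.11 = 177.2 kg·m².
ω_f = I_p ω_i / I_f = (138.1)(0.425) / 177.2 = 0.3312 rev/s.

ω_f ≈ 0.331 rev/s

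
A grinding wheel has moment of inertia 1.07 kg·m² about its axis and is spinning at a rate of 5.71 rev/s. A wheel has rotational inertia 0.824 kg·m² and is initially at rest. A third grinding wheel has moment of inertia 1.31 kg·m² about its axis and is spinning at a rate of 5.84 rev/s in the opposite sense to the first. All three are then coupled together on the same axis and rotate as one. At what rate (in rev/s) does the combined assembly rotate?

No external torque acts about the common axis, so total angular momentum is conserved.
Taking A's sense as positive: L = (1.070)(5.71) − (1.310)(5.84) = -1.541 kg·m²·rev/s.
Combined I = 1.070 + 0.8240 + 1.310 = 3.204 kg·m².
ω_f = L / I = -1.541 / 3.204 = -0.4809 rev/s.

|ω_f| ≈ 0.481 rev/s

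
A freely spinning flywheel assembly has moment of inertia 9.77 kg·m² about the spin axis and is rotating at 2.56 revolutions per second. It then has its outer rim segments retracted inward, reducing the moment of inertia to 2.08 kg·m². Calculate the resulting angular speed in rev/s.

ω₂ ≈ 12.0 rev/s

With no external torque about the axis, L is conserved: I₁ω₁ = I₂ω₂.
ω₂ = I₁ω₁ / I₂ = (9.770)(2.56 rev/s) / (2.080) = 12.02 rev/s.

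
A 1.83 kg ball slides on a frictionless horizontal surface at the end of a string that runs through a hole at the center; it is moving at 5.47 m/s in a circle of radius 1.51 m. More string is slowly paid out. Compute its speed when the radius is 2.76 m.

The only horizontal force on the mass is along the cord (radial), so it exerts no torque about the hole and angular momentum m v r is conserved.
v₂ = v₁ r₁ / r₂ = (5.47)(1.51) / (2.76) = 2.993 m/s.

v₂ ≈ 2.99 m/s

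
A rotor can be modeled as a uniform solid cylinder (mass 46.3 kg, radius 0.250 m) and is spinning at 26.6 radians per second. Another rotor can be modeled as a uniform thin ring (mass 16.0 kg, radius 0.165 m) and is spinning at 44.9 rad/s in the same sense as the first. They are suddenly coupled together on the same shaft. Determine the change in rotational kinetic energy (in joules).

ΔKE ≈ -56.1 J

The coupling torques are internal; angular momentum about the shared axis is conserved.
Moments of inertia: I_A = ½(46.3)(0.250)² = 1.447 kg·m²; I_B = (16.0)(0.165)² = 0.4356 kg·m².
Taking A's sense as positive: L = (1.447)(26.6) + (0.4356)(44.9) = 58.05 kg·m²·rad/s.
Combined I = 1.447 + 0.4356 = 1.882 kg·m².
ω_f = L / I = 58.05 / 1.882 = 30.83 rad/s.
KE_i = ½ΣIω² = 951.0 J; KE_f = ½(1.882)(30.83)² = 894.9 J.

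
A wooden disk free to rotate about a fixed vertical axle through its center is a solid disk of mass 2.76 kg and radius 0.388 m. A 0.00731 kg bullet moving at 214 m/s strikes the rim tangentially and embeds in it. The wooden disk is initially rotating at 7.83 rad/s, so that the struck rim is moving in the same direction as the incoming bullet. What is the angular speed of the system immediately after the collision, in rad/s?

|ω_f| ≈ 10.7 rad/s

The axle reaction passes through the axle and exerts no torque about it; angular momentum about the axle is conserved through the impact.
I_p = ½(2.76)(0.388)² = 0.2078 kg·m². Taking the sense of the bullet's angular momentum as positive, L_{bullet} = m v R = (0.00731)(214)(0.388) = 0.6070 kg·m²/s.
L_i = +I_p ω_p + m v R = +(0.2078)(7.83) + 0.6070 = 2.234 kg·m²/s.
After sticking, I_f = I_p + m R² = 0.2078 + (0.00731)(0.388)² = 0.2089 kg·m².
ω_f = L_i / I_f = 2.234 / 0.2089 = 10.69 rad/s.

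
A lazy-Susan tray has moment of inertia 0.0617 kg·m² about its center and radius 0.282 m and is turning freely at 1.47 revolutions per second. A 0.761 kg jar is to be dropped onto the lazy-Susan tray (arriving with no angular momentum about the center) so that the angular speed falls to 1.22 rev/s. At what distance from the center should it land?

The added mass arrives with no angular momentum about the center, and any external torque about the center is negligible, so the system's angular momentum is conserved.
I_p ω_i = (I_p + m r²) ω_f ⇒ m r² = I_p(ω_i/ω_f − 1) = 0.06170(1.47/1.22 − 1) = 0.01264 kg·m².
r = √(0.01264/0.761) = 0.1289 m.

r ≈ 0.129 m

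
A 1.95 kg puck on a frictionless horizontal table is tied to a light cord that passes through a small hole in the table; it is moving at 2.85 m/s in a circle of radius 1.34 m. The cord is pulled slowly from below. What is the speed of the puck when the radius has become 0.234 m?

v₂ ≈ 16.3 m/s

The only horizontal force on the mass is along the cord (radial), so it exerts no torque about the hole and angular momentum m v r is conserved.
v₂ = v₁ r₁ / r₂ = (2.85)(1.34) / (0.234) = 16.32 m/s.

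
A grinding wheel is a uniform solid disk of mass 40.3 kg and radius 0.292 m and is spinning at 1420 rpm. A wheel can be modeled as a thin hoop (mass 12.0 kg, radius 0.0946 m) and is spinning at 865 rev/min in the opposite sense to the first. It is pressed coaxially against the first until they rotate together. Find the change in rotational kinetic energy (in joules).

ΔKE ≈ -2890 J

No external torque acts about the common axis, so total angular momentum is conserved.
Moments of inertia: I_A = ½(40.3)(0.292)² = 1.718 kg·m²; I_B = (12.0)(0.0946)² = 0.1074 kg·m².
Taking A's sense as positive: L = (1.718)(1420) − (0.1074)(865) = 2347 kg·m²·rpm.
Combined I = 1.718 + 0.1074 = 1.825 kg·m².
ω_f = L / I = 2347 / 1.825 = 1286 rpm.
KE_i = ½ΣIω² = 19440 J; KE_f = ½(1.825)(134.6)² = 16540 J.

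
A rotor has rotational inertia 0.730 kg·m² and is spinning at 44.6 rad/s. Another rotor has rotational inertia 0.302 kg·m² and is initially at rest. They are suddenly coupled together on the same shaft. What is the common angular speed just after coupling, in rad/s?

No external torque acts about the common axis, so total angular momentum is conserved.
Taking A's sense as positive: L = (0.7300)(44.6) = 32.56 kg·m²·rad/s.
Combined I = 0.7300 + 0.3020 = 1.032 kg·m².
ω_f = L / I = 32.56 / 1.032 = 31.55 rad/s.

|ω_f| ≈ 31.5 rad/s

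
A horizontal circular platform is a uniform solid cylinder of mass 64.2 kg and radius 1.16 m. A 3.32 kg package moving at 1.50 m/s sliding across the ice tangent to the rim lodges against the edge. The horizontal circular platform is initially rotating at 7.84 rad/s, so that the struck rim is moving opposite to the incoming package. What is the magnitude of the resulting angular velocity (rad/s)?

The axle reaction passes through the central axle and exerts no torque about it; angular momentum about the central axle is conserved through the impact.
I_p = ½(64.2)(1.16)² = 43.19 kg·m². Taking the sense of the package's angular momentum as positive, L_{package} = m v R = (3.32)(1.50)(1.16) = 5.777 kg·m²/s.
L_i = −I_p ω_p + m v R = −(43.19)(7.84) + 5.777 = -332.9 kg·m²/s.
After sticking, I_f = I_p + m R² = 43.19 + (3.32)(1.16)² = 47.66 kg·m².
ω_f = L_i / I_f = -332.9 / 47.66 = -6.984 rad/s.

|ω_f| ≈ 6.98 rad/s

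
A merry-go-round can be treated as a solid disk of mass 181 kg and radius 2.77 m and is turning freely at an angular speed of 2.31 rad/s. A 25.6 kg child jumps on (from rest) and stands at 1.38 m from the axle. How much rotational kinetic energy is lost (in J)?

energy lost ≈ 122 J

The added mass arrives with no angular momentum about the axle, and any external torque about the axle is negligible, so the system's angular momentum is conserved.
I_p = ½(181)(2.77)² = 694.4 kg·m².
Added inertia Σmr² = (25.6)(1.38)² = 48.75 kg·m²; I_f = 694.4 + 48.75 = 743.2 kg·m².
ω_f = I_p ω_i / I_f = (694.4)(2.31) / 743.2 = 2.158 rad/s.
KE_i = ½(694.4)(2.310 rad/s)² = 1853 J; KE_f = ½(743.2)(2.158)² = 1731 J.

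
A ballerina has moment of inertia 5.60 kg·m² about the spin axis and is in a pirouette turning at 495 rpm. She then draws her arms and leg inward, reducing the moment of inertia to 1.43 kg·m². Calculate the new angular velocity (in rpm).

ω₂ ≈ 1940 rpm

No external torque acts about the spin axis, so angular momentum is conserved.
ω₂ = I₁ω₁ / I₂ = (5.600)(495 rpm) / (1.430) = 1938 rpm.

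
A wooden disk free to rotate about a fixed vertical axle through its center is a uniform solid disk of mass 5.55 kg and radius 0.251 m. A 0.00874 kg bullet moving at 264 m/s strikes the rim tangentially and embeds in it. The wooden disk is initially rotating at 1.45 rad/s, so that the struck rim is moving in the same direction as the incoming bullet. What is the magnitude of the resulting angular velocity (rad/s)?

|ω_f| ≈ 4.75 rad/s

About the axle the impulsive forces during the collision are internal, so angular momentum about that axis is conserved.
I_p = ½(5.55)(0.251)² = 0.1748 kg·m². Taking the sense of the bullet's angular momentum as positive, L_{bullet} = m v R = (0.00874)(264)(0.251) = 0.5791 kg·m²/s.
L_i = +I_p ω_p + m v R = +(0.1748)(1.45) + 0.5791 = 0.8326 kg·m²/s.
After sticking, I_f = I_p + m R² = 0.1748 + (0.00874)(0.251)² = 0.1754 kg·m².
ω_f = L_i / I_f = 0.8326 / 0.1754 = 4.748 rad/s.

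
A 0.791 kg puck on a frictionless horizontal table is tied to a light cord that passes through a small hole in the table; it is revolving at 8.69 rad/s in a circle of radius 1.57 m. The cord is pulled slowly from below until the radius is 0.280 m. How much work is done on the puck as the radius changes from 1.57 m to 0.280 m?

W ≈ 2240 J

No torque about the axis ⇒ m r₁² ω₁ = m r₂² ω₂.
ω₂ = ω₁ (r₁/r₂)² = (8.69)(1.57/0.280)² = 273.2 rad/s.
W = ΔKE = ½m(v₂² − v₁²) = 2241 J.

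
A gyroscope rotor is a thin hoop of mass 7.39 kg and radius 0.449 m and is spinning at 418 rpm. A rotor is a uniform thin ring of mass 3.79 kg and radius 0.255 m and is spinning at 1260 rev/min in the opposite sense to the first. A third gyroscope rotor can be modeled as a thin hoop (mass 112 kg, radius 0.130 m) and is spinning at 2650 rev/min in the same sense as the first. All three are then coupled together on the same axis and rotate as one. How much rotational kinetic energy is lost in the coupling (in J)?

ΔKE lost ≈ 33600 J

The coupling torques are internal; angular momentum about the shared axis is conserved.
Moments of inertia: I_A = (7.39)(0.449)² = 1.490 kg·m²; I_B = (3.79)(0.255)² = 0.2464 kg·m²; I_C = (112)(0.130)² = 1.893 kg·m².
Taking A's sense as positive: L = (1.490)(418) − (0.2464)(1260) + (1.893)(2650) = 5328 kg·m²·rpm.
Combined I = 1.490 + 0.2464 + 1.893 = 3.629 kg·m².
ω_f = L / I = 5328 / 3.629 = 1468 rpm.
KE_i = ½ΣIω² = 76460 J; KE_f = ½(3.629)(153.7)² = 42890 J.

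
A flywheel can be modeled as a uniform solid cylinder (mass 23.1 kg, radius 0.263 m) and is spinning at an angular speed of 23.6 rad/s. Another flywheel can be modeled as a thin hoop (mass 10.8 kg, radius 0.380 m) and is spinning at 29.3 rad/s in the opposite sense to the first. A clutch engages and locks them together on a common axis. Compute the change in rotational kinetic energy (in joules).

ΔKE ≈ -739 J

The coupling torques are internal; angular momentum about the shared axis is conserved.
Moments of inertia: I_A = ½(23.1)(0.263)² = 0.7989 kg·m²; I_B = (10.8)(0.380)² = 1.560 kg·m².
Taking A's sense as positive: L = (0.7989)(23.6) − (1.560)(29.3) = -26.84 kg·m²·rad/s.
Combined I = 0.7989 + 1.560 = 2.358 kg·m².
ω_f = L / I = -26.84 / 2.358 = -11.38 rad/s.
KE_i = ½ΣIω² = 891.9 J; KE_f = ½(2.358)(11.38)² = 152.7 J.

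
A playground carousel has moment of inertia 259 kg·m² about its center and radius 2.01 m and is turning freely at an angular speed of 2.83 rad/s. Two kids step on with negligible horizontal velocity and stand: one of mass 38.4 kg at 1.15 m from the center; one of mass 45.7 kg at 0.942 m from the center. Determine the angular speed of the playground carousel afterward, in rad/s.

ω_f ≈ 2.09 rad/s

The added mass arrives with no angular momentum about the center, and any external torque about the center is negligible, so the system's angular momentum is conserved.
Added inertia Σmr² = (38.4)(1.15)² + (45.7)(0.942)² = 91.34 kg·m²; I_f = 259.0 + 91.34 = 350.3 kg·m².
ω_f = I_p ω_i / I_f = (259.0)(2.83) / 350.3 = 2.092 rad/s.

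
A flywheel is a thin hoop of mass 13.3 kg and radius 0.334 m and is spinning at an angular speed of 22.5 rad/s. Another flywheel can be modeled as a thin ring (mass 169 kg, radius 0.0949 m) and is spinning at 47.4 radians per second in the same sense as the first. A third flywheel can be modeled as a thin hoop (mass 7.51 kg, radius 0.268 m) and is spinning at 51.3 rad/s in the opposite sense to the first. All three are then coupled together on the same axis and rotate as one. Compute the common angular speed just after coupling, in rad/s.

|ω_f| ≈ 22.0 rad/s

The coupling torques are internal; angular momentum about the shared axis is conserved.
Moments of inertia: I_A = (13.3)(0.334)² = 1.484 kg·m²; I_B = (169)(0.0949)² = 1.522 kg·m²; I_C = (7.51)(0.268)² = 0.5394 kg·m².
Taking A's sense as positive: L = (1.484)(22.5) + (1.522)(47.4) − (0.5394)(51.3) = 77.86 kg·m²·rad/s.
Combined I = 1.484 + 1.522 + 0.5394 = 3.545 kg·m².
ω_f = L / I = 77.86 / 3.545 = 21.96 rad/s.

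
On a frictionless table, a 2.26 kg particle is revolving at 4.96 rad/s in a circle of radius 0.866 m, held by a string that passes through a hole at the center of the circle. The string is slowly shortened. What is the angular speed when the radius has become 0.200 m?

The constraining force is radial, so m r² ω about the center is conserved.
ω₂ = ω₁ (r₁/r₂)² = (4.96)(0.866/0.200)² = 92.99 rad/s.

ω₂ ≈ 93.0 rad/s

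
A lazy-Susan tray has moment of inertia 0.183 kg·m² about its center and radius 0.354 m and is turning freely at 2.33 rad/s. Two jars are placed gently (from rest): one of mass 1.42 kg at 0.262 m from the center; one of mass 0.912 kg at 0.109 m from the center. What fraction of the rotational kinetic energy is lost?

fraction ≈ 0.372

No external torque acts about the center; L_before = L_after.
Added inertia Σmr² = (1.42)(0.262)² + (0.912)(0.109)² = 0.1083 kg·m²; I_f = 0.1830 + 0.1083 = 0.2913 kg·m².
ω_f = I_p ω_i / I_f = (0.1830)(2.33) / 0.2913 = 1.464 rad/s.
KE_i = ½(0.1830)(2.330 rad/s)² = 0.4967 J; KE_f = ½(0.2913)(1.464)² = 0.3121 J.
Fraction lost = 0.3718.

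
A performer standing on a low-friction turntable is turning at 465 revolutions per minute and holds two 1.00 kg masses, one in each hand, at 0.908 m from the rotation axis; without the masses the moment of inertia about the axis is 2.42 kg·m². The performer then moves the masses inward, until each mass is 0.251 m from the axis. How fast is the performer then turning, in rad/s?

ω₂ ≈ 77.8 rad/s

No external torque acts about the spin axis, so angular momentum is conserved.
I₁ = 2.42 + 2(1.00)(0.908)² = 4.069 kg·m²; I₂ = 2.42 + 2(1.00)(0.251)² = 2.546 kg·m².
ω₂ = I₁ω₁ / I₂ = (4.069)(465 rpm) / (2.546) = 743.1 rpm = 77.82 rad/s.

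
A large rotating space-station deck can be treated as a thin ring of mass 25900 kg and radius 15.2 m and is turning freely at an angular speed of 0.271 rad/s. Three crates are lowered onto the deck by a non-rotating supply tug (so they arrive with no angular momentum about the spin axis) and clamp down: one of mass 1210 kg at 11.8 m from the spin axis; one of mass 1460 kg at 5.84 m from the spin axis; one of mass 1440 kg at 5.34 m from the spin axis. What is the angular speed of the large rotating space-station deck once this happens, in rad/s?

No external torque acts about the spin axis; L_before = L_after.
I_p = (25900)(15.2)² = 5.984e+06 kg·m².
Added inertia Σmr² = (1210)(11.8)² + (1460)(5.84)² + (1440)(5.34)² = 2.593e+05 kg·m²; I_f = 5.984e+06 + 2.593e+05 = 6.243e+06 kg·m².
ω_f = I_p ω_i / I_f = (5.984e+06)(0.271) / 6.243e+06 = 0.2597 rad/s.

ω_f ≈ 0.260 rad/s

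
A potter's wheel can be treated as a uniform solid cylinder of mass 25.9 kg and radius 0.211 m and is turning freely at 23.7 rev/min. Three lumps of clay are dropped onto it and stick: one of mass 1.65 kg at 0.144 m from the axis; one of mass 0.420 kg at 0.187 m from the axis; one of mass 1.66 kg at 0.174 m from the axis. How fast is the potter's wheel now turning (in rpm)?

ω_f ≈ 20.2 rpm

The added mass arrives with no angular momentum about the axis, and any external torque about the axis is negligible, so the system's angular momentum is conserved.
I_p = ½(25.9)(0.211)² = 0.5765 kg·m².
Added inertia Σmr² = (1.65)(0.144)² + (0.420)(0.187)² + (1.66)(0.174)² = 0.09916 kg·m²; I_f = 0.5765 + 0.09916 = 0.6757 kg·m².
ω_f = I_p ω_i / I_f = (0.5765)(23.7) / 0.6757 = 20.22 rpm.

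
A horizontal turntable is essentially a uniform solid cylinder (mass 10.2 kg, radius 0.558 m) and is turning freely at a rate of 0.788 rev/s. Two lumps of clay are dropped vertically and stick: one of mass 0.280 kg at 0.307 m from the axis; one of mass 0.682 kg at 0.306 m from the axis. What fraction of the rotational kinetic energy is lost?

The added mass arrives with no angular momentum about the axis, and any external torque about the axis is negligible, so the system's angular momentum is conserved.
I_p = ½(10.2)(0.558)² = 1.588 kg·m².
Added inertia Σmr² = (0.280)(0.307)² + (0.682)(0.306)² = 0.09025 kg·m²; I_f = 1.588 + 0.09025 = 1.678 kg·m².
ω_f = I_p ω_i / I_f = (1.588)(0.788) / 1.678 = 0.7456 rev/s.
KE_i = ½(1.588)(4.951 rad/s)² = 19.46 J; KE_f = ½(1.678)(4.685)² = 18.42 J.
Fraction lost = 0.05378.

fraction ≈ 0.0538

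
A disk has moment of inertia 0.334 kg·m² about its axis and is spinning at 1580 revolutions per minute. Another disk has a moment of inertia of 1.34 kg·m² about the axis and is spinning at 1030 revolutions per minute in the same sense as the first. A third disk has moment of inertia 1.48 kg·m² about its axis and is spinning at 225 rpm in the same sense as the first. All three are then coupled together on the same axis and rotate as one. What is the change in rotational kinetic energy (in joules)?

No external torque acts about the common axis, so total angular momentum is conserved.
Taking A's sense as positive: L = (0.3340)(1580) + (1.340)(1030) + (1.480)(225) = 2241 kg·m²·rpm.
Combined I = 0.3340 + 1.340 + 1.480 = 3.154 kg·m².
ω_f = L / I = 2241 / 3.154 = 710.5 rpm.
KE_i = ½ΣIω² = 12780 J; KE_f = ½(3.154)(74.40)² = 8730 J.

ΔKE ≈ -4050 J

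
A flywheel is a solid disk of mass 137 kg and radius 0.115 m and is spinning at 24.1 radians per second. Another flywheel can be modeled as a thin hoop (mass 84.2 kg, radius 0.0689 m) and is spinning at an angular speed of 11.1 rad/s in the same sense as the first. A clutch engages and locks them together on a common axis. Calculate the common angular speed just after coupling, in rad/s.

|ω_f| ≈ 20.1 rad/s

No external torque acts about the common axis, so total angular momentum is conserved.
Moments of inertia: I_A = ½(137)(0.115)² = 0.9059 kg·m²; I_B = (84.2)(0.0689)² = 0.3997 kg·m².
Taking A's sense as positive: L = (0.9059)(24.1) + (0.3997)(11.1) = 26.27 kg·m²·rad/s.
Combined I = 0.9059 + 0.3997 = 1.306 kg·m².
ω_f = L / I = 26.27 / 1.306 = 20.12 rad/s.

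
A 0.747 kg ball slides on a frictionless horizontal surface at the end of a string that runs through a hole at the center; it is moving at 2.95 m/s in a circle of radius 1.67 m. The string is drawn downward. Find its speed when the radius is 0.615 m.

v₂ ≈ 8.01 m/s

The only horizontal force on the mass is along the cord (radial), so it exerts no torque about the hole and angular momentum m v r is conserved.
v₂ = v₁ r₁ / r₂ = (2.95)(1.67) / (0.615) = 8.011 m/s.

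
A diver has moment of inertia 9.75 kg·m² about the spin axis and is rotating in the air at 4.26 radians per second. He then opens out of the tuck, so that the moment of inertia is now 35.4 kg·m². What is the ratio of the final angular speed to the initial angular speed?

ω₂/ω₁ ≈ 0.275

No external torque acts about the spin axis, so angular momentum is conserved.
ω₂/ω₁ = I₁/I₂ = 9.750 / 35.40 = 0.2754.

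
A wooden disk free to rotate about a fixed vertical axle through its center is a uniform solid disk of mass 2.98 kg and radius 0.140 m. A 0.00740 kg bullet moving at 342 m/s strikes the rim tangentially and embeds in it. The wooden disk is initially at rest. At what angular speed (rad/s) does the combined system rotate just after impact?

The axle reaction passes through the axle and exerts no torque about it; angular momentum about the axle is conserved through the impact.
I_p = ½(2.98)(0.140)² = 0.02920 kg·m². Taking the sense of the bullet's angular momentum as positive, L_{bullet} = m v R = (0.00740)(342)(0.140) = 0.3543 kg·m²/s.
L_i = 0 + 0.3543 = 0.3543 kg·m²/s.
After sticking, I_f = I_p + m R² = 0.02920 + (0.00740)(0.140)² = 0.02935 kg·m².
ω_f = L_i / I_f = 0.3543 / 0.02935 = 12.07 rad/s.

|ω_f| ≈ 12.1 rad/s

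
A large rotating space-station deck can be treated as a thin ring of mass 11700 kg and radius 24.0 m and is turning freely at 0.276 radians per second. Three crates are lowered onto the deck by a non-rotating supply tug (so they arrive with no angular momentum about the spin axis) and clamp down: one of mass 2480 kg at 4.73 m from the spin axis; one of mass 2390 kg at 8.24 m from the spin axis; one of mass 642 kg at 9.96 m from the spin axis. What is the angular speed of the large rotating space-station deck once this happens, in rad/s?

No external torque acts about the spin axis; L_before = L_after.
I_p = (11700)(24.0)² = 6.739e+06 kg·m².
Added inertia Σmr² = (2480)(4.73)² + (2390)(8.24)² + (642)(9.96)² = 2.814e+05 kg·m²; I_f = 6.739e+06 + 2.814e+05 = 7.021e+06 kg·m².
ω_f = I_p ω_i / I_f = (6.739e+06)(0.276) / 7.021e+06 = 0.2649 rad/s.

ω_f ≈ 0.265 rad/s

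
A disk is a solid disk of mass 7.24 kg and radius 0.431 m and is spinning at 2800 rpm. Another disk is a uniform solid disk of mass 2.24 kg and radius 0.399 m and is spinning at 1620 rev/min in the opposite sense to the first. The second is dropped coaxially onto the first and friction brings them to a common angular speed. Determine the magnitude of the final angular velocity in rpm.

The coupling torques are internal; angular momentum about the shared axis is conserved.
Moments of inertia: I_A = ½(7.24)(0.431)² = 0.6725 kg·m²; I_B = ½(2.24)(0.399)² = 0.1783 kg·m².
Taking A's sense as positive: L = (0.6725)(2800) − (0.1783)(1620) = 1594 kg·m²·rpm.
Combined I = 0.6725 + 0.1783 = 0.8508 kg·m².
ω_f = L / I = 1594 / 0.8508 = 1874 rpm.

|ω_f| ≈ 1870 rpm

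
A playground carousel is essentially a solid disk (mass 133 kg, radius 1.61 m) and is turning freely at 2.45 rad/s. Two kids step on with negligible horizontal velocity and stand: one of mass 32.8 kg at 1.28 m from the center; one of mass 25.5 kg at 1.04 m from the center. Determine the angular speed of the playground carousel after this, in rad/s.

ω_f ≈ 1.66 rad/s

No external torque acts about the center; L_before = L_after.
I_p = ½(133)(1.61)² = 172.4 kg·m².
Added inertia Σmr² = (32.8)(1.28)² + (25.5)(1.04)² = 81.32 kg·m²; I_f = 172.4 + 81.32 = 253.7 kg·m².
ω_f = I_p ω_i / I_f = (172.4)(2.45) / 253.7 = 1.665 rad/s.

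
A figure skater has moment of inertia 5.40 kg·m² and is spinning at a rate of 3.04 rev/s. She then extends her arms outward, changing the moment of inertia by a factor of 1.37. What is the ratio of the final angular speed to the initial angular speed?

ω₂/ω₁ ≈ 0.730

No external torque acts about the spin axis, so angular momentum is conserved.
I₂ = 1.37 × 5.40 = 7.398 kg·m².
ω₂/ω₁ = I₁/I₂ = 5.400 / 7.398 = 0.7299.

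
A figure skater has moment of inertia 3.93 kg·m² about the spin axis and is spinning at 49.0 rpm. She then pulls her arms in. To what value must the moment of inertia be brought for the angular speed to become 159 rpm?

I₂ ≈ 1.21 kg·m²

Angular momentum about the spin axis is conserved since the torque about it is zero.
I₂ = I₁ω₁ / ω₂ = (3.93)(49.0) / (159) = 1.211 kg·m².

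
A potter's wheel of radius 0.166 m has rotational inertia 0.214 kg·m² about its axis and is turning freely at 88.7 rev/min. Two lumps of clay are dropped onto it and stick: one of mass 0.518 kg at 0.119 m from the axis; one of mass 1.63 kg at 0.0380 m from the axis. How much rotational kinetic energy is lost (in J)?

The added mass arrives with no angular momentum about the axis, and any external torque about the axis is negligible, so the system's angular momentum is conserved.
Added inertia Σmr² = (0.518)(0.119)² + (1.63)(0.0380)² = 0.009689 kg·m²; I_f = 0.2140 + 0.009689 = 0.2237 kg·m².
ω_f = I_p ω_i / I_f = (0.2140)(88.7) / 0.2237 = 84.86 rpm.
KE_i = ½(0.2140)(9.289 rad/s)² = 9.232 J; KE_f = ½(0.2237)(8.886)² = 8.832 J.

energy lost ≈ 0.400 J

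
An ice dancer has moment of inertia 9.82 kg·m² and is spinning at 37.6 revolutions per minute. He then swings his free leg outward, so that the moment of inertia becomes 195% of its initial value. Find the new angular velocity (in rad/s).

Angular momentum about the spin axis is conserved since the torque about it is zero.
I₂ = 1.95 × 9.82 = 19.15 kg·m².
ω₂ = I₁ω₁ / I₂ = (9.820)(37.6 rpm) / (19.15) = 19.28 rpm = 2.019 rad/s.

ω₂ ≈ 2.02 rad/s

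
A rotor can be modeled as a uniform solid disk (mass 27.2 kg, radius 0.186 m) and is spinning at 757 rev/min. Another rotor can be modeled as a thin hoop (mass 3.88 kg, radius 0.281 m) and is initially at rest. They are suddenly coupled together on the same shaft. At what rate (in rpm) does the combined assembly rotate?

No external torque acts about the common axis, so total angular momentum is conserved.
Moments of inertia: I_A = ½(27.2)(0.186)² = 0.4705 kg·m²; I_B = (3.88)(0.281)² = 0.3064 kg·m².
Taking A's sense as positive: L = (0.4705)(757) = 356.2 kg·m²·rpm.
Combined I = 0.4705 + 0.3064 = 0.7769 kg·m².
ω_f = L / I = 356.2 / 0.7769 = 458.5 rpm.

|ω_f| ≈ 458 rpm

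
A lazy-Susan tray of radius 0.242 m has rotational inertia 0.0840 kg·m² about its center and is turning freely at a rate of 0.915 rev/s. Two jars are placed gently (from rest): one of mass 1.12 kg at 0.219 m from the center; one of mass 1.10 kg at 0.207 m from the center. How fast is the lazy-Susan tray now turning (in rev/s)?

ω_f ≈ 0.416 rev/s

The added mass arrives with no angular momentum about the center, and any external torque about the center is negligible, so the system's angular momentum is conserved.
Added inertia Σmr² = (1.12)(0.219)² + (1.10)(0.207)² = 0.1009 kg·m²; I_f = 0.08400 + 0.1009 = 0.1849 kg·m².
ω_f = I_p ω_i / I_f = (0.08400)(0.915) / 0.1849 = 0.4158 rev/s.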